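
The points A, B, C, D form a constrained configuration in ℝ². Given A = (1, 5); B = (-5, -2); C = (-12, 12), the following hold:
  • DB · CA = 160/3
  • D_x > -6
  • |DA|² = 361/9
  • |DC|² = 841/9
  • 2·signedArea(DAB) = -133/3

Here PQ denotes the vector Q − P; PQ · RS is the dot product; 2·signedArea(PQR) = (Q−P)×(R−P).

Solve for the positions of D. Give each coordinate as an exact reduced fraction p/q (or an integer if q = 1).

D = (-16/3, 5)

1. D_x = -16/3  [DB · CA = 160/3 ∩ 2·signedArea(DAB) = -133/3]
2. D_y = 5  [DB · CA = 160/3 ∩ 2·signedArea(DAB) = -133/3]
   → D = (-16/3, 5)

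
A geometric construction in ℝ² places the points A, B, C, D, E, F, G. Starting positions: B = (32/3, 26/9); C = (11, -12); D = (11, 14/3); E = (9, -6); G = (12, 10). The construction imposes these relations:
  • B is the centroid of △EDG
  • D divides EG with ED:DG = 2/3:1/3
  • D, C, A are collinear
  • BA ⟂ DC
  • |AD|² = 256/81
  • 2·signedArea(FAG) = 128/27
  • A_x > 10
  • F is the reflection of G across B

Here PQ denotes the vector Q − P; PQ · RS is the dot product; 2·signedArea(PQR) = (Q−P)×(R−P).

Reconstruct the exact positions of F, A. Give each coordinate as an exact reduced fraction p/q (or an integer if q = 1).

1. F_x = 28/3  [F is the reflection of G across B]
2. F_y = -38/9  [F is the reflection of G across B]
   → F = (28/3, -38/9)
3. A_x = 11  [D, C, A are collinear ∩ BA ⟂ DC]
4. A_y = 26/9  [D, C, A are collinear ∩ BA ⟂ DC]
   → A = (11, 26/9)

A = (11, 26/9)
F = (28/3, -38/9)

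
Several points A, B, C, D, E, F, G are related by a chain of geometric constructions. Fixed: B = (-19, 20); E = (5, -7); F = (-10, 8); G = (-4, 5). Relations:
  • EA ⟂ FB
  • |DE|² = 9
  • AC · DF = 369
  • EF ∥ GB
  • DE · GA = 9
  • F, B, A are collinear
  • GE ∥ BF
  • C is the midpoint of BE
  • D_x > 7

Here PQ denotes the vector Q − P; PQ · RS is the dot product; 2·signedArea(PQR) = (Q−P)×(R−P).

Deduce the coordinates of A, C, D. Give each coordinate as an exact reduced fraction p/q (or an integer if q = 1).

1. A_x = 13/5  [F, B, A are collinear ∩ EA ⟂ FB]
2. A_y = -44/5  [F, B, A are collinear ∩ EA ⟂ FB]
   → A = (13/5, -44/5)
3. C_x = -7  [C is the midpoint of BE]
4. C_y = 13/2  [C is the midpoint of BE]
   → C = (-7, 13/2)
5. D_x = 37/5  [DE · GA = 9 ∩ AC · DF = 369]
6. D_y = -26/5  [DE · GA = 9 ∩ AC · DF = 369]
   → D = (37/5, -26/5)

A = (13/5, -44/5)
C = (-7, 13/2)
D = (37/5, -26/5)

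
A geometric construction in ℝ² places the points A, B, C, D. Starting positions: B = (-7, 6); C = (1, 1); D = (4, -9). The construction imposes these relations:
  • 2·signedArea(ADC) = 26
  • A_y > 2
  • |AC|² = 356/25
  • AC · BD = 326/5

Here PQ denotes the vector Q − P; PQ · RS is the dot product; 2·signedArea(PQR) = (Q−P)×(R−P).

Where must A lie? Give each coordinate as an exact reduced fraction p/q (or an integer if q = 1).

A = (-11/5, 3)

1. A_x = -11/5  [2·signedArea(ADC) = 26 ∩ AC · BD = 326/5]
2. A_y = 3  [2·signedArea(ADC) = 26 ∩ AC · BD = 326/5]
   → A = (-11/5, 3)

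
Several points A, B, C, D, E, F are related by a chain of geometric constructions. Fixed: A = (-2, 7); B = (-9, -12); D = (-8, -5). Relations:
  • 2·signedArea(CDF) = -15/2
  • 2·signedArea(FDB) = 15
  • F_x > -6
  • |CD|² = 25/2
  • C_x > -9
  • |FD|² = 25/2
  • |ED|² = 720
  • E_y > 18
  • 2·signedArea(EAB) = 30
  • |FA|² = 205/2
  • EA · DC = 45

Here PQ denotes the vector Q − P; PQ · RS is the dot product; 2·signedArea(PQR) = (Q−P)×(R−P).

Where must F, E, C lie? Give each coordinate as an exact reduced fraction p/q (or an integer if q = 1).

1. F_x = -11/2  [line 7·x + -1·y + 36 = 0 ∩ |FD|² = 25/2]
2. F_y = -5/2  [line 7·x + -1·y + 36 = 0 ∩ |FD|² = 25/2]
   → F = (-11/2, -5/2)
3. E_x = 4  [line 19·x + -7·y + 57 = 0 ∩ |ED|² = 720]
4. E_y = 19  [line 19·x + -7·y + 57 = 0 ∩ |ED|² = 720]
   → E = (4, 19)
5. C_x = -17/2  [EA · DC = 45 ∩ 2·signedArea(CDF) = -15/2]
6. C_y = -17/2  [EA · DC = 45 ∩ 2·signedArea(CDF) = -15/2]
   → C = (-17/2, -17/2)

C = (-17/2, -17/2)
E = (4, 19)
F = (-11/2, -5/2)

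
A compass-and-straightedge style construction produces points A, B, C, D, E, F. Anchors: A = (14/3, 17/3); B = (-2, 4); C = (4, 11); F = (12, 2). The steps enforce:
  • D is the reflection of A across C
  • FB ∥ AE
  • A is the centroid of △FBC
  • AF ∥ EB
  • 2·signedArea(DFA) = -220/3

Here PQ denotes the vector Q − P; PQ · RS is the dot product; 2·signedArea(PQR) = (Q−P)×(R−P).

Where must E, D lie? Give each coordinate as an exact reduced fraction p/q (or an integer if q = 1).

1. E_x = -28/3  [AF ∥ EB ∩ FB ∥ AE]
2. E_y = 23/3  [AF ∥ EB ∩ FB ∥ AE]
   → E = (-28/3, 23/3)
3. D_x = 10/3  [D is the reflection of A across C]
4. D_y = 49/3  [D is the reflection of A across C]
   → D = (10/3, 49/3)

D = (10/3, 49/3)
E = (-28/3, 23/3)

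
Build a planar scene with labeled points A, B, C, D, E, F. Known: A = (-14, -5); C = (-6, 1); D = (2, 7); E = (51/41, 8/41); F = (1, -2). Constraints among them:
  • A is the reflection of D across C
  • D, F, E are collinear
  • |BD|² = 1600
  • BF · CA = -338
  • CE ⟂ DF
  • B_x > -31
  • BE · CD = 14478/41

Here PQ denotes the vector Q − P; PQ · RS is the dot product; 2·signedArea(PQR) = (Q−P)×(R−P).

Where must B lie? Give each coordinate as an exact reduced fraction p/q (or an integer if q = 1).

1. B_x = -30  [line 8·x + 6·y + 342 = 0 ∩ |BD|² = 1600]
2. B_y = -17  [line 8·x + 6·y + 342 = 0 ∩ |BD|² = 1600]
   → B = (-30, -17)

B = (-30, -17)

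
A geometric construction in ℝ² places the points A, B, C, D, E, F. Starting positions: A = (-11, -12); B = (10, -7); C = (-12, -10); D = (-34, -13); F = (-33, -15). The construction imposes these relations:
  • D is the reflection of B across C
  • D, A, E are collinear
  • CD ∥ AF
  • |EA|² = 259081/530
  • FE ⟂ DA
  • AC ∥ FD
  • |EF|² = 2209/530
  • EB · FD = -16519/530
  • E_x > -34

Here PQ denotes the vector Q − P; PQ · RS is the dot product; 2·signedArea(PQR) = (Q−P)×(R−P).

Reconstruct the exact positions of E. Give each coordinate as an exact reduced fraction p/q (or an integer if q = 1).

E = (-17537/530, -6869/530)

1. E_x = -17537/530  [D, A, E are collinear ∩ FE ⟂ DA]
2. E_y = -6869/530  [D, A, E are collinear ∩ FE ⟂ DA]
   → E = (-17537/530, -6869/530)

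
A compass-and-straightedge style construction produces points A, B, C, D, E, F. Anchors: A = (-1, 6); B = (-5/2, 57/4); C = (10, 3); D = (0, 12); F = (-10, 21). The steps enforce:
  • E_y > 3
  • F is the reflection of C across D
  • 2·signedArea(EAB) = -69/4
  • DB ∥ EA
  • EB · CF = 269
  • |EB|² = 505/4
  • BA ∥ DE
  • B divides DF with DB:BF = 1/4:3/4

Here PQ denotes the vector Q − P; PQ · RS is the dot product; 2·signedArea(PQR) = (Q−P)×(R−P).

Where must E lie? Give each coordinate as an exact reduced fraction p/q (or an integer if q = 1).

1. E_x = 3/2  [DB ∥ EA ∩ BA ∥ DE]
2. E_y = 15/4  [DB ∥ EA ∩ BA ∥ DE]
   → E = (3/2, 15/4)

E = (3/2, 15/4)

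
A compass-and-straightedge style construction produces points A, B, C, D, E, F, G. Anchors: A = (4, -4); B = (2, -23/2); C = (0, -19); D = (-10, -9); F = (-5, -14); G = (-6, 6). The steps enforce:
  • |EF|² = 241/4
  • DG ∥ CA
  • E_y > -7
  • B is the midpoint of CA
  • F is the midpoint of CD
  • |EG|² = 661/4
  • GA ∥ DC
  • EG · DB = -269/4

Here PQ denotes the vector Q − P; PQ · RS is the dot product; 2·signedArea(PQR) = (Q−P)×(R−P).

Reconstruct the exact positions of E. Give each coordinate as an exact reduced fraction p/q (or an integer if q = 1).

E = (-3, -13/2)

1. E_x = -3  [line -12·x + 5/2·y + -79/4 = 0 ∩ |EF|² = 241/4]
2. E_y = -13/2  [line -12·x + 5/2·y + -79/4 = 0 ∩ |EF|² = 241/4]
   → E = (-3, -13/2)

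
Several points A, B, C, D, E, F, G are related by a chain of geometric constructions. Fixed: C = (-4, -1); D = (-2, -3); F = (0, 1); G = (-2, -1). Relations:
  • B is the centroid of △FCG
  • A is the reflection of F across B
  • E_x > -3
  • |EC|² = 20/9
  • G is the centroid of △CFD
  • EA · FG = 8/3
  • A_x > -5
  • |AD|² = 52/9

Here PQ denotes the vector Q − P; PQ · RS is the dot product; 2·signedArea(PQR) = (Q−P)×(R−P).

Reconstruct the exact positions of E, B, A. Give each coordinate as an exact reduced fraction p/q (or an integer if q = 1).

A = (-4, -5/3)
B = (-2, -1/3)
E = (-8/3, -5/3)

1. B_x = -2  [B is the centroid of △FCG]
2. B_y = -1/3  [B is the centroid of △FCG]
   → B = (-2, -1/3)
3. A_x = -4  [A is the reflection of F across B]
4. A_y = -5/3  [A is the reflection of F across B]
   → A = (-4, -5/3)
5. E_x = -8/3  [line 2·x + 2·y + 26/3 = 0 ∩ |EC|² = 20/9]
6. E_y = -5/3  [line 2·x + 2·y + 26/3 = 0 ∩ |EC|² = 20/9]
   → E = (-8/3, -5/3)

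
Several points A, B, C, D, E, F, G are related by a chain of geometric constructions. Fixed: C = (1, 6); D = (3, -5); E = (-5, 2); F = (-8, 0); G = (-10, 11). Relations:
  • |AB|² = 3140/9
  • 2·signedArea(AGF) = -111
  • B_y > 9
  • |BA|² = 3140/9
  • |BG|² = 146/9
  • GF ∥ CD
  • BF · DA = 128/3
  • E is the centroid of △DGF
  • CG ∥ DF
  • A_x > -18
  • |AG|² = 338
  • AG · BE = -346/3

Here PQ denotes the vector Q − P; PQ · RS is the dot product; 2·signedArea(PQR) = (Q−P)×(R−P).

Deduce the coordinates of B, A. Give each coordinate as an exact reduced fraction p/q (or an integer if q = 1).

A = (-17, -6)
B = (-19/3, 28/3)

1. A_x = -17  [line 11·x + 2·y + 199 = 0 ∩ |AG|² = 338]
2. A_y = -6  [line 11·x + 2·y + 199 = 0 ∩ |AG|² = 338]
   → A = (-17, -6)
3. B_x = -19/3  [BF · DA = 128/3 ∩ AG · BE = -346/3]
4. B_y = 28/3  [BF · DA = 128/3 ∩ AG · BE = -346/3]
   → B = (-19/3, 28/3)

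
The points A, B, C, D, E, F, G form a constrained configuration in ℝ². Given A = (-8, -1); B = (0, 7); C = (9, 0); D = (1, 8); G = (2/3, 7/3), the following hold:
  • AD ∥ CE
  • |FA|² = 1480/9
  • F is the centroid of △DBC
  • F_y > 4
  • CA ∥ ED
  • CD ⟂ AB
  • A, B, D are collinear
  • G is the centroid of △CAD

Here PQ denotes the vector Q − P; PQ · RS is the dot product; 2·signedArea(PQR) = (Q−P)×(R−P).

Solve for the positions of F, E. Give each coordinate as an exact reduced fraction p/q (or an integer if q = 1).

E = (18, 9)
F = (10/3, 5)

1. F_x = 10/3  [F is the centroid of △DBC]
2. F_y = 5  [F is the centroid of △DBC]
   → F = (10/3, 5)
3. E_x = 18  [CA ∥ ED ∩ AD ∥ CE]
4. E_y = 9  [CA ∥ ED ∩ AD ∥ CE]
   → E = (18, 9)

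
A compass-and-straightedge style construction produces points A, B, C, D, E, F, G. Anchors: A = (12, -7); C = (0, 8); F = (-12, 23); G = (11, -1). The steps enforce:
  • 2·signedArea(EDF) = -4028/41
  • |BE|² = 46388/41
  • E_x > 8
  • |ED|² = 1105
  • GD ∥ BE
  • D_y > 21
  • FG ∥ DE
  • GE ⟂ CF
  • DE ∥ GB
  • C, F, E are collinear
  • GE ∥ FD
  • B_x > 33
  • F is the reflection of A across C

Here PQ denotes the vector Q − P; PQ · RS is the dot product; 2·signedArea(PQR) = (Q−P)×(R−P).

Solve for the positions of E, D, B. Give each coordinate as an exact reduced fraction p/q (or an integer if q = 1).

B = (34, -25)
D = (-587/41, 867/41)
E = (356/41, -117/41)

1. E_x = 356/41  [C, F, E are collinear ∩ GE ⟂ CF]
2. E_y = -117/41  [C, F, E are collinear ∩ GE ⟂ CF]
   → E = (356/41, -117/41)
3. D_x = -587/41  [FG ∥ DE ∩ GE ∥ FD]
4. D_y = 867/41  [FG ∥ DE ∩ GE ∥ FD]
   → D = (-587/41, 867/41)
5. B_x = 34  [GD ∥ BE ∩ DE ∥ GB]
6. B_y = -25  [GD ∥ BE ∩ DE ∥ GB]
   → B = (34, -25)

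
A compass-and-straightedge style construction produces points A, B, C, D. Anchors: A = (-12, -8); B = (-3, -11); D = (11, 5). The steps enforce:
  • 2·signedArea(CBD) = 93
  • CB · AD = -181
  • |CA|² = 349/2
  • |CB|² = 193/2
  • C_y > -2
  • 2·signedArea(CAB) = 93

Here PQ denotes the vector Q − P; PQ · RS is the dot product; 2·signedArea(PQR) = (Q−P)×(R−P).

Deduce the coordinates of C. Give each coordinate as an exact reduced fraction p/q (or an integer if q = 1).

C = (-1/2, -3/2)

1. C_x = -1/2  [2·signedArea(CAB) = 93 ∩ CB · AD = -181]
2. C_y = -3/2  [2·signedArea(CAB) = 93 ∩ CB · AD = -181]
   → C = (-1/2, -3/2)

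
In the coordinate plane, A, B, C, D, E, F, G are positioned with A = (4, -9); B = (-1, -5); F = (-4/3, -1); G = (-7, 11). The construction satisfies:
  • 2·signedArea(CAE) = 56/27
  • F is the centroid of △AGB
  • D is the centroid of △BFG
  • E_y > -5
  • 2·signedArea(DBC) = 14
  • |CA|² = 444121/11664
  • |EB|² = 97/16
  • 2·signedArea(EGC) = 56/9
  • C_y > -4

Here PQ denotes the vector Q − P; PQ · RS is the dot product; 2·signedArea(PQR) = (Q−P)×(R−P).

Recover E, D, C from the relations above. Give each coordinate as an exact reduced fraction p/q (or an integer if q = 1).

C = (77/108, -34/9)
D = (-28/9, 5/3)
E = (5/4, -4)

1. D_x = -28/9  [D is the centroid of △BFG]
2. D_y = 5/3  [D is the centroid of △BFG]
   → D = (-28/9, 5/3)
3. C_x = 77/108  [line 20/3·x + 19/9·y + 29/9 = 0 ∩ |CA|² = 444121/11664]
4. C_y = -34/9  [line 20/3·x + 19/9·y + 29/9 = 0 ∩ |CA|² = 444121/11664]
   → C = (77/108, -34/9)
5. E_x = 5/4  [2·signedArea(EGC) = 56/9 ∩ 2·signedArea(CAE) = 56/27]
6. E_y = -4  [2·signedArea(EGC) = 56/9 ∩ 2·signedArea(CAE) = 56/27]
   → E = (5/4, -4)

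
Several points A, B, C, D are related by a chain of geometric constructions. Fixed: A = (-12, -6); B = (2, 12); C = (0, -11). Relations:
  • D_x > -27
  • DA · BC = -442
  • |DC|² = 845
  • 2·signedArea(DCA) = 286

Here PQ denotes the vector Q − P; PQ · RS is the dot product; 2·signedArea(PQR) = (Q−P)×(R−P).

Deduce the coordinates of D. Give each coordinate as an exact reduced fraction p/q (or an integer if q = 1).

1. D_x = -26  [DA · BC = -442 ∩ 2·signedArea(DCA) = 286]
2. D_y = -24  [DA · BC = -442 ∩ 2·signedArea(DCA) = 286]
   → D = (-26, -24)

D = (-26, -24)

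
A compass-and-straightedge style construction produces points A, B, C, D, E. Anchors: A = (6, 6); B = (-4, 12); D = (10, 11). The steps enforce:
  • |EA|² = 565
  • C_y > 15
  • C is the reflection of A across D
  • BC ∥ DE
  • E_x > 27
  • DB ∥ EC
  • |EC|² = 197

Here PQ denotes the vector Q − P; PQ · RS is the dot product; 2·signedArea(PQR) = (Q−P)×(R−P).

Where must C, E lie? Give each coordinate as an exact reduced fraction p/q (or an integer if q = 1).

1. C_x = 14  [C is the reflection of A across D]
2. C_y = 16  [C is the reflection of A across D]
   → C = (14, 16)
3. E_x = 28  [DB ∥ EC ∩ BC ∥ DE]
4. E_y = 15  [DB ∥ EC ∩ BC ∥ DE]
   → E = (28, 15)

C = (14, 16)
E = (28, 15)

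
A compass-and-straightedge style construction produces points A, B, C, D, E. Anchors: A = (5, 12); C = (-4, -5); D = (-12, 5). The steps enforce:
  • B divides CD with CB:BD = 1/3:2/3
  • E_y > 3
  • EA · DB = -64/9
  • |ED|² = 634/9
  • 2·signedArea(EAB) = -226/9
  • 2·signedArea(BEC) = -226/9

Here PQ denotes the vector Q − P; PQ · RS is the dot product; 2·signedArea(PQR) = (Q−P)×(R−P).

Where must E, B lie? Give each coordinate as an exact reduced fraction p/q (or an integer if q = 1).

1. B_x = -20/3  [B divides CD with CB:BD = 1/3:2/3]
2. B_y = -5/3  [B divides CD with CB:BD = 1/3:2/3]
   → B = (-20/3, -5/3)
3. E_x = -11/3  [2·signedArea(EAB) = -226/9 ∩ 2·signedArea(BEC) = -226/9]
4. E_y = 4  [2·signedArea(EAB) = -226/9 ∩ 2·signedArea(BEC) = -226/9]
   → E = (-11/3, 4)

B = (-20/3, -5/3)
E = (-11/3, 4)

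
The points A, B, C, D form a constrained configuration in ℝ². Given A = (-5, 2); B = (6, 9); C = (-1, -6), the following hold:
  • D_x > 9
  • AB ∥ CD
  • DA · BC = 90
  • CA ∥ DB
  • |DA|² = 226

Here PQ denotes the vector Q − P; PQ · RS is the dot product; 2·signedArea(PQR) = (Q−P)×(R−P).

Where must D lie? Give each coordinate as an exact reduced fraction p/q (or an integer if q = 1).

D = (10, 1)

1. D_x = 10  [CA ∥ DB ∩ AB ∥ CD]
2. D_y = 1  [CA ∥ DB ∩ AB ∥ CD]
   → D = (10, 1)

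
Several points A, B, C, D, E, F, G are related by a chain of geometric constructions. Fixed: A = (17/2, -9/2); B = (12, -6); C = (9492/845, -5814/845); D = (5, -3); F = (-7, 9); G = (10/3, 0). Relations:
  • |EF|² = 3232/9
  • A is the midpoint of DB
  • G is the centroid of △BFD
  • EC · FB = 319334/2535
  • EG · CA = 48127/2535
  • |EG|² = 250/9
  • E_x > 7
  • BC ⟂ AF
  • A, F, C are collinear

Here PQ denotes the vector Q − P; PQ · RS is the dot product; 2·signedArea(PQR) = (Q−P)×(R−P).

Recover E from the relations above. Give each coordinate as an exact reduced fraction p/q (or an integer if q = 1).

E = (23/3, -3)

1. E_x = 23/3  [EG · CA = 48127/2535 ∩ EC · FB = 319334/2535]
2. E_y = -3  [EG · CA = 48127/2535 ∩ EC · FB = 319334/2535]
   → E = (23/3, -3)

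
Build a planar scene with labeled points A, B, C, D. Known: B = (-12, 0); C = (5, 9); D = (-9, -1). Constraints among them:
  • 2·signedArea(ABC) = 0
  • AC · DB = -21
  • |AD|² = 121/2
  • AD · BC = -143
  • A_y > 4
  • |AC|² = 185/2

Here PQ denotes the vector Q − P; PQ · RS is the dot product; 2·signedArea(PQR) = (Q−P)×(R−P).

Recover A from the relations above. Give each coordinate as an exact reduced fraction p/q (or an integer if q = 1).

1. A_x = -7/2  [2·signedArea(ABC) = 0 ∩ AC · DB = -21]
2. A_y = 9/2  [2·signedArea(ABC) = 0 ∩ AC · DB = -21]
   → A = (-7/2, 9/2)

A = (-7/2, 9/2)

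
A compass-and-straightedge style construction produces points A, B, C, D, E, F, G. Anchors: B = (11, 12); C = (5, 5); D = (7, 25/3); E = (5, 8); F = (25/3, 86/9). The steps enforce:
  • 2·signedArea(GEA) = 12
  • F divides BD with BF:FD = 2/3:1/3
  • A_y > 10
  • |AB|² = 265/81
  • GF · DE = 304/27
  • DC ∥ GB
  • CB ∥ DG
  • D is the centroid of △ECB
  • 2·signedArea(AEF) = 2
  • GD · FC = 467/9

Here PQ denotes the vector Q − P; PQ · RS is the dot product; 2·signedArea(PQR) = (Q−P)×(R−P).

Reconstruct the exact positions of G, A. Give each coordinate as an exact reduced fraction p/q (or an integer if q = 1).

1. G_x = 13  [DC ∥ GB ∩ CB ∥ DG]
2. G_y = 46/3  [DC ∥ GB ∩ CB ∥ DG]
   → G = (13, 46/3)
3. A_x = 29/3  [2·signedArea(AEF) = 2 ∩ 2·signedArea(GEA) = 12]
4. A_y = 97/9  [2·signedArea(AEF) = 2 ∩ 2·signedArea(GEA) = 12]
   → A = (29/3, 97/9)

A = (29/3, 97/9)
G = (13, 46/3)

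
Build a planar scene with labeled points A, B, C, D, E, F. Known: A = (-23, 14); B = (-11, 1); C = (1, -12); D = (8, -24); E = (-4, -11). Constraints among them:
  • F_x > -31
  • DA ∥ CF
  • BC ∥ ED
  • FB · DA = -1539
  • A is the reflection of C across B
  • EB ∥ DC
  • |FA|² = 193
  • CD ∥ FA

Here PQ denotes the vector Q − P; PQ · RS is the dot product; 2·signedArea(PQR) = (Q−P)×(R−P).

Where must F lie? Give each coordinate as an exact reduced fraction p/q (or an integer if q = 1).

1. F_x = -30  [CD ∥ FA ∩ DA ∥ CF]
2. F_y = 26  [CD ∥ FA ∩ DA ∥ CF]
   → F = (-30, 26)

F = (-30, 26)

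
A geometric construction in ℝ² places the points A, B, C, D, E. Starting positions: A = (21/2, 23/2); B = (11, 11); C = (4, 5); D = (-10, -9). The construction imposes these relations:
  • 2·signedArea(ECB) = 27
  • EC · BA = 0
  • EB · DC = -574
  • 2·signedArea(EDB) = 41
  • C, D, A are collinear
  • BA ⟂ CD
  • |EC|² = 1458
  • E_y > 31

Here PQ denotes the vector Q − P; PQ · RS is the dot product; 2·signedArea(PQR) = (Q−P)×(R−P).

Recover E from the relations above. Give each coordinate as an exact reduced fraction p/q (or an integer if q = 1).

1. E_x = 31  [EC · BA = 0 ∩ 2·signedArea(EDB) = 41]
2. E_y = 32  [EC · BA = 0 ∩ 2·signedArea(EDB) = 41]
   → E = (31, 32)

E = (31, 32)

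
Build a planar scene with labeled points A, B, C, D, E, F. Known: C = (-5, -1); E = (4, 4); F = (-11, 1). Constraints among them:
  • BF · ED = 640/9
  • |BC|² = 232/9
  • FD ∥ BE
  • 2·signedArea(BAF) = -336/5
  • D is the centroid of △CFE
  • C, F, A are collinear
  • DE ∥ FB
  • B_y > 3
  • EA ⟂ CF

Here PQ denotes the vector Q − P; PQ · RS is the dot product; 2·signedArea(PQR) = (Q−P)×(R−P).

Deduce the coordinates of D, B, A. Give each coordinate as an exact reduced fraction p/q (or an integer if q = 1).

A = (8/5, -16/5)
B = (-3, 11/3)
D = (-4, 4/3)

1. D_x = -4  [D is the centroid of △CFE]
2. D_y = 4/3  [D is the centroid of △CFE]
   → D = (-4, 4/3)
3. B_x = -3  [FD ∥ BE ∩ DE ∥ FB]
4. B_y = 11/3  [FD ∥ BE ∩ DE ∥ FB]
   → B = (-3, 11/3)
5. A_x = 8/5  [C, F, A are collinear ∩ EA ⟂ CF]
6. A_y = -16/5  [C, F, A are collinear ∩ EA ⟂ CF]
   → A = (8/5, -16/5)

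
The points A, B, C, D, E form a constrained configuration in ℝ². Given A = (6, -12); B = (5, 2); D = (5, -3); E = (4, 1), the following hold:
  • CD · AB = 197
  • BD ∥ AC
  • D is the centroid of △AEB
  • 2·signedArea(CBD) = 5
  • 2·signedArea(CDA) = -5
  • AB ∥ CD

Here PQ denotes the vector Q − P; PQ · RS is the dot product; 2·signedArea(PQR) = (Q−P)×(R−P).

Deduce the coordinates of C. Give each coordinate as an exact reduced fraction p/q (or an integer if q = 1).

C = (6, -17)

1. C_x = 6  [AB ∥ CD ∩ BD ∥ AC]
2. C_y = -17  [AB ∥ CD ∩ BD ∥ AC]
   → C = (6, -17)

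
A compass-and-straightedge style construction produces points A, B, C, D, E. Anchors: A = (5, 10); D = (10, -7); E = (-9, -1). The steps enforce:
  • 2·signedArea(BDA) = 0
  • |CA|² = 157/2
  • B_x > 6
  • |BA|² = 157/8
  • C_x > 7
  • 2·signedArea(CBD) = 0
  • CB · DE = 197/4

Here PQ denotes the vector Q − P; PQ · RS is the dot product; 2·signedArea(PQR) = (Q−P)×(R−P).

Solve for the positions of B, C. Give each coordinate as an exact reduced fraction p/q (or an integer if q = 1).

1. B_x = 25/4  [line -17·x + -5·y + 135 = 0 ∩ |BA|² = 157/8]
2. B_y = 23/4  [line -17·x + -5·y + 135 = 0 ∩ |BA|² = 157/8]
   → B = (25/4, 23/4)
3. C_x = 15/2  [2·signedArea(CBD) = 0 ∩ CB · DE = 197/4]
4. C_y = 3/2  [2·signedArea(CBD) = 0 ∩ CB · DE = 197/4]
   → C = (15/2, 3/2)

B = (25/4, 23/4)
C = (15/2, 3/2)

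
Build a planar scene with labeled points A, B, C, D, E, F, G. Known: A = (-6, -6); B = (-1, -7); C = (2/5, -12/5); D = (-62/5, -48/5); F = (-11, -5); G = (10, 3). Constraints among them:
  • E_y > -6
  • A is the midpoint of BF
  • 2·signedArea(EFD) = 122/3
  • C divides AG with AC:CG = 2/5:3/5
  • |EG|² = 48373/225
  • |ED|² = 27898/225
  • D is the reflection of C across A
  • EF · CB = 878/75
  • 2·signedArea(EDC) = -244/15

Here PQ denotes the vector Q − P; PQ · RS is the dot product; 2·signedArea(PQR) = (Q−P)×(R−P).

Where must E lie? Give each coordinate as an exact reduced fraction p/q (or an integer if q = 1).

E = (-11/5, -77/15)

1. E_x = -11/5  [2·signedArea(EDC) = -244/15 ∩ EF · CB = 878/75]
2. E_y = -77/15  [2·signedArea(EDC) = -244/15 ∩ EF · CB = 878/75]
   → E = (-11/5, -77/15)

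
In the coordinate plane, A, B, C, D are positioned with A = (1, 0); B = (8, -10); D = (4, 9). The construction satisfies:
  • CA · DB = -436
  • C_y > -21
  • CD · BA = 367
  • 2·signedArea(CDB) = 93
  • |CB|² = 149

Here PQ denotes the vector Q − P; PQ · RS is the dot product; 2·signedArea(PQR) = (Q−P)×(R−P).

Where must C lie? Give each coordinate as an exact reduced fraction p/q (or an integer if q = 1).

1. C_x = 15  [CD · BA = 367 ∩ 2·signedArea(CDB) = 93]
2. C_y = -20  [CD · BA = 367 ∩ 2·signedArea(CDB) = 93]
   → C = (15, -20)

C = (15, -20)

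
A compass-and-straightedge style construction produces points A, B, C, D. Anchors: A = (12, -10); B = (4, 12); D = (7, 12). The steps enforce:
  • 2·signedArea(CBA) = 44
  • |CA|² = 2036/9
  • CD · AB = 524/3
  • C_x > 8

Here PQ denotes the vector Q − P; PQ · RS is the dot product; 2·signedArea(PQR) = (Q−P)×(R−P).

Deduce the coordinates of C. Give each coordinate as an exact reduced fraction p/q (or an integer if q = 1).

1. C_x = 26/3  [CD · AB = 524/3 ∩ 2·signedArea(CBA) = 44]
2. C_y = 14/3  [CD · AB = 524/3 ∩ 2·signedArea(CBA) = 44]
   → C = (26/3, 14/3)

C = (26/3, 14/3)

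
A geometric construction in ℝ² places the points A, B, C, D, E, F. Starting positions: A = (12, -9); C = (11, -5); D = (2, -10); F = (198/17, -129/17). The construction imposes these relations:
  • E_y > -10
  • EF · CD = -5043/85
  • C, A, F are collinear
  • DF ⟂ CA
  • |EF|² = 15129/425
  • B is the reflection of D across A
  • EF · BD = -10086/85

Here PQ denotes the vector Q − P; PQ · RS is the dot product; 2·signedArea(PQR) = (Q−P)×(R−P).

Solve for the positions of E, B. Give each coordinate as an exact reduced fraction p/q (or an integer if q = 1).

1. E_x = 498/85  [line 9·x + 5·y + -642/85 = 0 ∩ |EF|² = 15129/425]
2. E_y = -768/85  [line 9·x + 5·y + -642/85 = 0 ∩ |EF|² = 15129/425]
   → E = (498/85, -768/85)
3. B_x = 22  [B is the reflection of D across A]
4. B_y = -8  [B is the reflection of D across A]
   → B = (22, -8)

B = (22, -8)
E = (498/85, -768/85)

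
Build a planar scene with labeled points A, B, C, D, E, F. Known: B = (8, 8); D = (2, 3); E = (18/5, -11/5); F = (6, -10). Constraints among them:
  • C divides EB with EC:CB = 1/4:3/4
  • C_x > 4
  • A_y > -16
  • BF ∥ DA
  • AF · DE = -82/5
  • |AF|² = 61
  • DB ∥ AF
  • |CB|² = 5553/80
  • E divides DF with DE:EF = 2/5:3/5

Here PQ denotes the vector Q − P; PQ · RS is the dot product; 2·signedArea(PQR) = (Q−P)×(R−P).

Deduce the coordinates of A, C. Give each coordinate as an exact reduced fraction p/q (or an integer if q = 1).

1. A_x = 0  [DB ∥ AF ∩ BF ∥ DA]
2. A_y = -15  [DB ∥ AF ∩ BF ∥ DA]
   → A = (0, -15)
3. C_x = 47/10  [C divides EB with EC:CB = 1/4:3/4]
4. C_y = 7/20  [C divides EB with EC:CB = 1/4:3/4]
   → C = (47/10, 7/20)

A = (0, -15)
C = (47/10, 7/20)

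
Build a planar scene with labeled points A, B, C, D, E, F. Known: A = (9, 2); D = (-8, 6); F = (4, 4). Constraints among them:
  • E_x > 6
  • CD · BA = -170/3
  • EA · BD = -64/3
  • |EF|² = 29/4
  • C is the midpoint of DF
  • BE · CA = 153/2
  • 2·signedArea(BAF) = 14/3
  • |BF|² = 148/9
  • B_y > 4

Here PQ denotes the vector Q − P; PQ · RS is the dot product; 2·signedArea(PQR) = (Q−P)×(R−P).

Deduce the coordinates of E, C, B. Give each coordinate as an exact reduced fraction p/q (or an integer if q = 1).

B = (0, 14/3)
C = (-2, 5)
E = (13/2, 3)

1. C_x = -2  [C is the midpoint of DF]
2. C_y = 5  [C is the midpoint of DF]
   → C = (-2, 5)
3. B_x = 0  [2·signedArea(BAF) = 14/3 ∩ CD · BA = -170/3]
4. B_y = 14/3  [2·signedArea(BAF) = 14/3 ∩ CD · BA = -170/3]
   → B = (0, 14/3)
5. E_x = 13/2  [EA · BD = -64/3 ∩ BE · CA = 153/2]
6. E_y = 3  [EA · BD = -64/3 ∩ BE · CA = 153/2]
   → E = (13/2, 3)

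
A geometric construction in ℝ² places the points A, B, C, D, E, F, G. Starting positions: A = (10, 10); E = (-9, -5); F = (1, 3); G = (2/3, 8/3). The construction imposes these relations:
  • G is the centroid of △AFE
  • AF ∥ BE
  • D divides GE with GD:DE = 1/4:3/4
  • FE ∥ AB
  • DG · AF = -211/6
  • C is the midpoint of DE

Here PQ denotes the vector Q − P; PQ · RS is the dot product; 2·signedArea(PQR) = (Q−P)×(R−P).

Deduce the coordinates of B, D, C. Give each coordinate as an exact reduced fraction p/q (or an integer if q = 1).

1. B_x = 0  [AF ∥ BE ∩ FE ∥ AB]
2. B_y = 2  [AF ∥ BE ∩ FE ∥ AB]
   → B = (0, 2)
3. D_x = -7/4  [D divides GE with GD:DE = 1/4:3/4]
4. D_y = 3/4  [D divides GE with GD:DE = 1/4:3/4]
   → D = (-7/4, 3/4)
5. C_x = -43/8  [C is the midpoint of DE]
6. C_y = -17/8  [C is the midpoint of DE]
   → C = (-43/8, -17/8)

B = (0, 2)
C = (-43/8, -17/8)
D = (-7/4, 3/4)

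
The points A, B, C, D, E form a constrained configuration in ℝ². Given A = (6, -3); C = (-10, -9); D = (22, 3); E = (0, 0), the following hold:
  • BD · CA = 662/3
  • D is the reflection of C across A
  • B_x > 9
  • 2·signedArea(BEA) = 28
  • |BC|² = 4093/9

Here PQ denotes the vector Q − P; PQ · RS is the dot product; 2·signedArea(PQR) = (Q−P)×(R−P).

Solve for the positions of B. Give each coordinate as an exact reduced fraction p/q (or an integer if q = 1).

1. B_x = 28/3  [BD · CA = 662/3 ∩ 2·signedArea(BEA) = 28]
2. B_y = 0  [BD · CA = 662/3 ∩ 2·signedArea(BEA) = 28]
   → B = (28/3, 0)

B = (28/3, 0)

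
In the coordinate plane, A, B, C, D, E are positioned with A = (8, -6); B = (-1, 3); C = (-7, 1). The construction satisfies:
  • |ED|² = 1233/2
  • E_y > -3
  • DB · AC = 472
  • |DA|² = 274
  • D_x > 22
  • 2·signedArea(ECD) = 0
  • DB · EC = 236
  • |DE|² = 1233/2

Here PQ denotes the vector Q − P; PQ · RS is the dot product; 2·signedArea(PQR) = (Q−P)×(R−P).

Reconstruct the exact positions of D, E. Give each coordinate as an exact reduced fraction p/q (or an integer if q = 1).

1. D_x = 23  [line 15·x + -7·y + -436 = 0 ∩ |DA|² = 274]
2. D_y = -13  [line 15·x + -7·y + -436 = 0 ∩ |DA|² = 274]
   → D = (23, -13)
3. E_x = 1/2  [DB · EC = 236 ∩ 2·signedArea(ECD) = 0]
4. E_y = -5/2  [DB · EC = 236 ∩ 2·signedArea(ECD) = 0]
   → E = (1/2, -5/2)

D = (23, -13)
E = (1/2, -5/2)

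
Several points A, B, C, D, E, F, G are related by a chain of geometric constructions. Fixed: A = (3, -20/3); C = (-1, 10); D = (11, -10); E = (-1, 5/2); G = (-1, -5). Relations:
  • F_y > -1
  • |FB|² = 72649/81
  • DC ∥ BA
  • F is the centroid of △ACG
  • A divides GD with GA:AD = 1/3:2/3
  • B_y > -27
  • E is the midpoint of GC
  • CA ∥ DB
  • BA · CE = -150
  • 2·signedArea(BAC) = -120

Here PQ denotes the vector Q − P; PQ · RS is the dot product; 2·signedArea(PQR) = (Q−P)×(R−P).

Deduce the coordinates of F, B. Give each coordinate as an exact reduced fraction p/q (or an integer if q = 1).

1. F_x = 1/3  [F is the centroid of △ACG]
2. F_y = -5/9  [F is the centroid of △ACG]
   → F = (1/3, -5/9)
3. B_x = 15  [DC ∥ BA ∩ CA ∥ DB]
4. B_y = -80/3  [DC ∥ BA ∩ CA ∥ DB]
   → B = (15, -80/3)

B = (15, -80/3)
F = (1/3, -5/9)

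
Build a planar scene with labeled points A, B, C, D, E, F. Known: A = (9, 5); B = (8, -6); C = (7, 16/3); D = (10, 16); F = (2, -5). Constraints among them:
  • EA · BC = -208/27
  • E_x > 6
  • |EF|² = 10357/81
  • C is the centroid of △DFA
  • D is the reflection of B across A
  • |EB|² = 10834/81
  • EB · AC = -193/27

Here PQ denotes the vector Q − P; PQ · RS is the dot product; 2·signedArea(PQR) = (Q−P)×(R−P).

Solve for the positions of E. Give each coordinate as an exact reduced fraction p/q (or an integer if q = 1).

1. E_x = 19/3  [EB · AC = -193/27 ∩ EA · BC = -208/27]
2. E_y = 49/9  [EB · AC = -193/27 ∩ EA · BC = -208/27]
   → E = (19/3, 49/9)

E = (19/3, 49/9)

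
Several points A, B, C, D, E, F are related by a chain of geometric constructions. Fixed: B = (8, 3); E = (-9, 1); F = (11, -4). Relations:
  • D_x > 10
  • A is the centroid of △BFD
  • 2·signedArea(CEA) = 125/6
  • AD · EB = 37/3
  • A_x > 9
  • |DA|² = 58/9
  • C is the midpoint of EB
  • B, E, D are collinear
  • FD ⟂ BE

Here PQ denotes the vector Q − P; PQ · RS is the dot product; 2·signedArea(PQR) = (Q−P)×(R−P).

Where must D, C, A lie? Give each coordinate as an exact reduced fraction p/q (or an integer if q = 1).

A = (8540/879, 220/293)
C = (-1/2, 2)
D = (2973/293, 953/293)

1. D_x = 2973/293  [B, E, D are collinear ∩ FD ⟂ BE]
2. D_y = 953/293  [B, E, D are collinear ∩ FD ⟂ BE]
   → D = (2973/293, 953/293)
3. C_x = -1/2  [C is the midpoint of EB]
4. C_y = 2  [C is the midpoint of EB]
   → C = (-1/2, 2)
5. A_x = 8540/879  [A is the centroid of △BFD]
6. A_y = 220/293  [A is the centroid of △BFD]
   → A = (8540/879, 220/293)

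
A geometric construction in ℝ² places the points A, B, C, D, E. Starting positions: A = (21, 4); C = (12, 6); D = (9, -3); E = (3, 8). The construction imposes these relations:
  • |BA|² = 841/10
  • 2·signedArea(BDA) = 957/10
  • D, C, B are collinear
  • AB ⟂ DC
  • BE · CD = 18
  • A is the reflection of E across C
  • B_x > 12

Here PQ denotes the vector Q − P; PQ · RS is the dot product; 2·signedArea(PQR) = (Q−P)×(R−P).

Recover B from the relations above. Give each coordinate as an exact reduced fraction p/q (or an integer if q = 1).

B = (123/10, 69/10)

1. B_x = 123/10  [D, C, B are collinear ∩ AB ⟂ DC]
2. B_y = 69/10  [D, C, B are collinear ∩ AB ⟂ DC]
   → B = (123/10, 69/10)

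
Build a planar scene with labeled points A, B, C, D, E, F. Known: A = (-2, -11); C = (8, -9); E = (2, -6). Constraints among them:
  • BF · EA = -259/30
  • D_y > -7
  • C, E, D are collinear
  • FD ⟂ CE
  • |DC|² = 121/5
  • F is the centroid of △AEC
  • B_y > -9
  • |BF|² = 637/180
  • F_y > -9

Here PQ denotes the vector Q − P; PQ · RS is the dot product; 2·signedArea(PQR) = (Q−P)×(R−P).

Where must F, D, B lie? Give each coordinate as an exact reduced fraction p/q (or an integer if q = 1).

1. F_x = 8/3  [F is the centroid of △AEC]
2. F_y = -26/3  [F is the centroid of △AEC]
   → F = (8/3, -26/3)
3. D_x = 18/5  [C, E, D are collinear ∩ FD ⟂ CE]
4. D_y = -34/5  [C, E, D are collinear ∩ FD ⟂ CE]
   → D = (18/5, -34/5)
5. B_x = 4/5  [line 4·x + 5·y + 413/10 = 0 ∩ |BF|² = 637/180]
6. B_y = -89/10  [line 4·x + 5·y + 413/10 = 0 ∩ |BF|² = 637/180]
   → B = (4/5, -89/10)

B = (4/5, -89/10)
D = (18/5, -34/5)
F = (8/3, -26/3)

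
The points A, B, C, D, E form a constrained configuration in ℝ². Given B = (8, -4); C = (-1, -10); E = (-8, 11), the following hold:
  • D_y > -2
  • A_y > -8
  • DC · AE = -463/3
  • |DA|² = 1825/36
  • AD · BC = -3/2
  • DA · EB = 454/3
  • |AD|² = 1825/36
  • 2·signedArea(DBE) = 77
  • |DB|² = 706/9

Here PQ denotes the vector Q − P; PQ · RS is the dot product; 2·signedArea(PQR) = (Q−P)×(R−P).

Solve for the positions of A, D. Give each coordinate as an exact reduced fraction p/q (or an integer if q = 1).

1. D_x = -1/3  [line -15·x + -16·y + -21 = 0 ∩ |DB|² = 706/9]
2. D_y = -1  [line -15·x + -16·y + -21 = 0 ∩ |DB|² = 706/9]
   → D = (-1/3, -1)
3. A_x = 7/2  [AD · BC = -3/2 ∩ DC · AE = -463/3]
4. A_y = -7  [AD · BC = -3/2 ∩ DC · AE = -463/3]
   → A = (7/2, -7)

A = (7/2, -7)
D = (-1/3, -1)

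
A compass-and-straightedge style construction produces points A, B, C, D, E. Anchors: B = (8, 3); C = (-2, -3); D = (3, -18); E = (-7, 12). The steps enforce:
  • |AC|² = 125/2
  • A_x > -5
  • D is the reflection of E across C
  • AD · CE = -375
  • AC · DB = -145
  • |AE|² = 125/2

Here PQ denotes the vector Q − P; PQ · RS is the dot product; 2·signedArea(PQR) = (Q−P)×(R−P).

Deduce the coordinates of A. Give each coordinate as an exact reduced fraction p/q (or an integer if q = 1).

1. A_x = -9/2  [AC · DB = -145 ∩ AD · CE = -375]
2. A_y = 9/2  [AC · DB = -145 ∩ AD · CE = -375]
   → A = (-9/2, 9/2)

A = (-9/2, 9/2)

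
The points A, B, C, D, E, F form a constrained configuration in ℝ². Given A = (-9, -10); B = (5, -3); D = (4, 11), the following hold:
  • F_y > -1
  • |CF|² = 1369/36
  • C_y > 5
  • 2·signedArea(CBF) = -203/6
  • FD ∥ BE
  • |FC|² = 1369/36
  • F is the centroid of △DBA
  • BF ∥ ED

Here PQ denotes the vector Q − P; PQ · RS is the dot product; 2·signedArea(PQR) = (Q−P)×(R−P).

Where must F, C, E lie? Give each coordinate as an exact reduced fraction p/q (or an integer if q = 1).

C = (2, 31/6)
E = (9, 26/3)
F = (0, -2/3)

1. F_x = 0  [F is the centroid of △DBA]
2. F_y = -2/3  [F is the centroid of △DBA]
   → F = (0, -2/3)
3. C_x = 2  [line -7/3·x + -5·y + 61/2 = 0 ∩ |CF|² = 1369/36]
4. C_y = 31/6  [line -7/3·x + -5·y + 61/2 = 0 ∩ |CF|² = 1369/36]
   → C = (2, 31/6)
5. E_x = 9  [BF ∥ ED ∩ FD ∥ BE]
6. E_y = 26/3  [BF ∥ ED ∩ FD ∥ BE]
   → E = (9, 26/3)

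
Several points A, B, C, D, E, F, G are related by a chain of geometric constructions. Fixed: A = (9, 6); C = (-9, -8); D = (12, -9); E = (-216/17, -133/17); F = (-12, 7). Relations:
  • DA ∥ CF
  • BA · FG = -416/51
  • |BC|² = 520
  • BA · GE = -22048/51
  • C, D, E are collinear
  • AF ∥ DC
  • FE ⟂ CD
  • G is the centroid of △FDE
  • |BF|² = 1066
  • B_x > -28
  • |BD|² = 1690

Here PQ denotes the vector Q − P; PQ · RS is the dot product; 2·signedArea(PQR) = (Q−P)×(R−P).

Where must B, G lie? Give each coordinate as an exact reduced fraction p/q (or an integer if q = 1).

1. G_x = -72/17  [G is the centroid of △FDE]
2. G_y = -167/51  [G is the centroid of △FDE]
   → G = (-72/17, -167/51)
3. B_x = -27  [BA · GE = -22048/51 ∩ BA · FG = -416/51]
4. B_y = -22  [BA · GE = -22048/51 ∩ BA · FG = -416/51]
   → B = (-27, -22)

B = (-27, -22)
G = (-72/17, -167/51)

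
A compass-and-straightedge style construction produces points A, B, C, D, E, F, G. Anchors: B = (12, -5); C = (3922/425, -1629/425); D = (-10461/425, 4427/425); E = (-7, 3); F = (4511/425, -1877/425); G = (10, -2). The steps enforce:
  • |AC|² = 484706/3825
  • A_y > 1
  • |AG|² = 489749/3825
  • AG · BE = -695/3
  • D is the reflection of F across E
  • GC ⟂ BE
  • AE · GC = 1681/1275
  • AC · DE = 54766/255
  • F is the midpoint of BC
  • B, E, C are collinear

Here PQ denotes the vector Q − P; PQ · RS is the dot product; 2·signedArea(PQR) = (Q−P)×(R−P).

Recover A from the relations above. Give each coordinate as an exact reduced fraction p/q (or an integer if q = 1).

1. A_x = -1111/1275  [AG · BE = -695/3 ∩ AE · GC = 1681/1275]
2. A_y = 484/425  [AG · BE = -695/3 ∩ AE · GC = 1681/1275]
   → A = (-1111/1275, 484/425)

A = (-1111/1275, 484/425)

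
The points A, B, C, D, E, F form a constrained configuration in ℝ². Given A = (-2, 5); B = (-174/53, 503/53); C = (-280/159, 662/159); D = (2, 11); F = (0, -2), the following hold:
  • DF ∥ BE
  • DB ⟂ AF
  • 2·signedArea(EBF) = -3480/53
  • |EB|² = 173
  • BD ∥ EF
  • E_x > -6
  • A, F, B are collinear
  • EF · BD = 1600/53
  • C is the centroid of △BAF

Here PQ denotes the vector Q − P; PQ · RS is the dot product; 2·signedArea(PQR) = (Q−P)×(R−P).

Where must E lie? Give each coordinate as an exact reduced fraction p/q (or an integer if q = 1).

E = (-280/53, -186/53)

1. E_x = -280/53  [BD ∥ EF ∩ DF ∥ BE]
2. E_y = -186/53  [BD ∥ EF ∩ DF ∥ BE]
   → E = (-280/53, -186/53)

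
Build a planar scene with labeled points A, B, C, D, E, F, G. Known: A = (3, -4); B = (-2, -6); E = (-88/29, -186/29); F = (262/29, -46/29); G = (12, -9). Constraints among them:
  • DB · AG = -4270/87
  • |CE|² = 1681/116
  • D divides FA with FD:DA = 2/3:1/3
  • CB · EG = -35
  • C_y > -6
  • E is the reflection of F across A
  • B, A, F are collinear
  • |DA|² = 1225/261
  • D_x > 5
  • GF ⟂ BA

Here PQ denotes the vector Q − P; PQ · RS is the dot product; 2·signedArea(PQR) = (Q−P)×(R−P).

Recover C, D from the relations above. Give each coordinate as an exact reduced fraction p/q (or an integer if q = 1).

C = (1/2, -5)
D = (436/87, -278/87)

1. C_x = 1/2  [line -436/29·x + 75/29·y + 593/29 = 0 ∩ |CE|² = 1681/116]
2. C_y = -5  [line -436/29·x + 75/29·y + 593/29 = 0 ∩ |CE|² = 1681/116]
   → C = (1/2, -5)
3. D_x = 436/87  [D divides FA with FD:DA = 2/3:1/3]
4. D_y = -278/87  [D divides FA with FD:DA = 2/3:1/3]
   → D = (436/87, -278/87)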